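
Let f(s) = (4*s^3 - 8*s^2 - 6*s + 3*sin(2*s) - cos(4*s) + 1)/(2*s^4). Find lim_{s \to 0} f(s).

-16/3

Substitution gives 0/0; apply L'Hôpital's rule 4 times.
After differentiating numerator and denominator 4 times the quotient is (48*sin(2*s) - 256*cos(4*s))/(48); at s = 0 this is -16/3.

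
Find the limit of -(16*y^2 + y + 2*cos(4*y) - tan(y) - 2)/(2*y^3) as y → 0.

1/6

Substitution gives 0/0 (the numerator vanishes to order 3).
Expand each term to order y^3: the coefficient of y^3 in 2·cos(4y) is 0 and in −tan(y) is -1/3.
Lower-order terms cancel with the polynomial part, so the numerator is (-1/3)·y^3 + o(y^3), and the limit is (-1/3)/(-2) = 1/6.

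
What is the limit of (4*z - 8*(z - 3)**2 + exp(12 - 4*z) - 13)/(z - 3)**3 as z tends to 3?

Direct substitution gives 0/0.
Apply L'Hôpital: lim (-16*z - 4*e^(12 - 4*z) + 52)/(3*(z - 3)^2), still 0/0.
Apply L'Hôpital: lim (16*e^(12 - 4*z) - 16)/(6*z - 18), still 0/0.
After 3 applications of L'Hôpital's rule the quotient is (-64*e^(12 - 4*z))/(6); substituting z = 3 gives -32/3.

-32/3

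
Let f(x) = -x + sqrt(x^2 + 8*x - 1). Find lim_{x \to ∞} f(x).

4

An ∞ − ∞ form. Rationalising with the conjugate, the difference becomes (8x - 1) / (√(x^2 + 8*x - 1) + x).
For large x the denominator behaves like 2·x, so the quotient tends to 8/2 = 4.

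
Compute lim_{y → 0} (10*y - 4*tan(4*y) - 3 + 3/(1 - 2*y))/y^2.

12

Substitution gives 0/0 (the numerator vanishes to order 2).
Expand each term to order y^2: the coefficient of y^2 in -4·tan(4y) is 0 and in 3·1/(1 - 2y) is 12.
Lower-order terms cancel with the polynomial part, so the numerator is (12)·y^2 + o(y^2), and the limit is (12)/(1) = 12.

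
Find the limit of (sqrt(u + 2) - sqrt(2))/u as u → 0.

√(2)/4

A 0/0 form; rationalise with √(2 + u) + √2. This collapses the numerator to u, leaving 1/(√(2 + u) + √2) → 1/(2√2) = √(2)/4.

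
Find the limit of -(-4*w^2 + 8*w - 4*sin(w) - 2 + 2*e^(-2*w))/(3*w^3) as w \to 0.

2/3

Substitution gives 0/0; apply L'Hôpital's rule 3 times.
After differentiating numerator and denominator 3 times the quotient is (4*cos(w) - 16*e^(-2*w))/(-18); at w = 0 this is 2/3.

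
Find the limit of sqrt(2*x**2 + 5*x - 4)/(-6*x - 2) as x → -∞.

For large |x|, √(2*x^2 + 5*x - 4) ≈ √2·|x| and the denominator ≈ -6x.
Since x → −∞, |x| = −x, giving −√2/(-6) = √(2)/6.

√(2)/6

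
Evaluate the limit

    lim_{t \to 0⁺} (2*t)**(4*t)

1

Base → 0⁺ and exponent → 0⁺: a 0^0 form.
Take logs: 4t·ln(2t). This is 0·(−∞); rewriting as ln(2t)/(1/(4t)) and applying L'Hôpital gives 0.
Hence the limit is e^0 = 1.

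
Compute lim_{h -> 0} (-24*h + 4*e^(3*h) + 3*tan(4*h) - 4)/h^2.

18

Substitution gives 0/0; apply L'Hôpital's rule 2 times.
After differentiating numerator and denominator 2 times the quotient is (36*e^(3*h) + 96*sin(4*h)/cos(4*h)^3)/(2); at h = 0 this is 18.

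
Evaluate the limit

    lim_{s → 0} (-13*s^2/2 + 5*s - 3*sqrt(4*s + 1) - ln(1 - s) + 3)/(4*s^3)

-35/12

Substitution gives 0/0; apply L'Hôpital's rule 3 times.
After differentiating numerator and denominator 3 times the quotient is (-72/(4*s + 1)^(5/2) - 2/(s - 1)^3)/(24); at s = 0 this is -35/12.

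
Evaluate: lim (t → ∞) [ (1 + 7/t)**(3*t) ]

The base → 1 and the exponent → ∞: a 1^∞ form.
Take logarithms: (3t)·ln(1 + 7/t). Since ln(1+u) ~ u for small u, this behaves like (3t)·(7/t) → 21.
So the limit is e^(21).

e^(21)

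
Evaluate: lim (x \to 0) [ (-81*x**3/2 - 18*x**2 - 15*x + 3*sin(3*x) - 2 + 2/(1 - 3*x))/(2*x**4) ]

Substitution gives 0/0; apply L'Hôpital's rule 4 times.
After differentiating numerator and denominator 4 times the quotient is (243*sin(3*x) - 3888/(3*x - 1)^5)/(48); at x = 0 this is 81.

81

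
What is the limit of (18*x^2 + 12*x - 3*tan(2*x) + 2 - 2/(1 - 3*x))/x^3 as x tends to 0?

-62

Substitution gives 0/0; apply L'Hôpital's rule 3 times.
After differentiating numerator and denominator 3 times the quotient is (-96*tan(2*x)^2/cos(2*x)^2 - 48/cos(2*x)^4 - 324/(3*x - 1)^4)/(6); at x = 0 this is -62.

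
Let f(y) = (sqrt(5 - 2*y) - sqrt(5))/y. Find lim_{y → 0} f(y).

Substitution gives 0/0. Multiply numerator and denominator by the conjugate √(5 - 2y) + √5.
The numerator becomes (5 - 2y) − 5 = -2y, so the expression simplifies to -2/(√(5 - 2y) + √5).
Letting y → 0 gives -2/(2√5) = -√(5)/5.

-√(5)/5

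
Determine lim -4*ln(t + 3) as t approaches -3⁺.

As t → -3⁺, t + 3 → 0⁺ and ln(t + 3) → −∞.
Multiplying by -4 gives ∞.

∞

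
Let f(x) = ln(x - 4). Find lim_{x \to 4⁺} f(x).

As x → 4⁺, x - 4 → 0⁺ and ln(x - 4) → −∞.
Multiplying by 1 gives -∞.

-∞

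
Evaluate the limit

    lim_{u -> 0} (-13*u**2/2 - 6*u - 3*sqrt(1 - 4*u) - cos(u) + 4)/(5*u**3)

12/5

Substitution gives 0/0 (the numerator vanishes to order 3).
Expand each term to order u^3: the coefficient of u^3 in −cos(u) is 0 and in -3·√(1 - 4u) is 12.
Lower-order terms cancel with the polynomial part, so the numerator is (12)·u^3 + o(u^3), and the limit is (12)/(5) = 12/5.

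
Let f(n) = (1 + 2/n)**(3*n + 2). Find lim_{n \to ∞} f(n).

The base → 1 and the exponent → ∞: a 1^∞ form.
Take logarithms: (3n + 2)·ln(1 + 2/n). Since ln(1+u) ~ u for small u, this behaves like (3n)·(2/n) → 6.
So the limit is e^(6).

e^(6)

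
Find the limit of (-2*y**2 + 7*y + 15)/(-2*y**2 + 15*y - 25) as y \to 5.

Direct substitution gives 0/0, so factor. Both numerator and denominator have (y - 5) as a factor.
After cancelling, the expression reduces to (-2*y - 3)/(5 - 2*y).
Substituting y = 5 gives 13/5.

13/5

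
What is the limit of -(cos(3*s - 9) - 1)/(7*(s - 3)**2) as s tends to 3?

Direct substitution gives 0/0.
Apply L'Hôpital: lim (-3*sin(3*s - 9))/(42 - 14*s), still 0/0.
After 2 applications of L'Hôpital's rule the quotient is (-9*cos(3*s - 9))/(-14); substituting s = 3 gives 9/14.

9/14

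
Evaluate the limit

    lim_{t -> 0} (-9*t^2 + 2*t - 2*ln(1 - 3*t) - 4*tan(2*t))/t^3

22/3

Substitution gives 0/0 (the numerator vanishes to order 3).
Expand each term to order t^3: the coefficient of t^3 in -4·tan(2t) is -32/3 and in -2·ln(1 - 3t) is 18.
Lower-order terms cancel with the polynomial part, so the numerator is (22/3)·t^3 + o(t^3), and the limit is (22/3)/(1) = 22/3.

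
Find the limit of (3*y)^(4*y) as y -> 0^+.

1

Base → 0⁺ and exponent → 0⁺: a 0^0 form.
Take logs: 4y·ln(3y). This is 0·(−∞); rewriting as ln(3y)/(1/(4y)) and applying L'Hôpital gives 0.
Hence the limit is e^0 = 1.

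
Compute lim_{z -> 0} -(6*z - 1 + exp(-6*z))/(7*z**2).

Direct substitution gives 0/0.
Apply L'Hôpital: lim (6 - 6*e^(-6*z))/(-14*z), still 0/0.
After 2 applications of L'Hôpital's rule the quotient is (36*e^(-6*z))/(-14); substituting z = 0 gives -18/7.

-18/7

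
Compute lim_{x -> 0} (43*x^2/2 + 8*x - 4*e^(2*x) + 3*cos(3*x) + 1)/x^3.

Substitution gives 0/0 (the numerator vanishes to order 3).
Expand each term to order x^3: the coefficient of x^3 in -4·e^(2x) is -16/3 and in 3·cos(3x) is 0.
Lower-order terms cancel with the polynomial part, so the numerator is (-16/3)·x^3 + o(x^3), and the limit is (-16/3)/(1) = -16/3.

-16/3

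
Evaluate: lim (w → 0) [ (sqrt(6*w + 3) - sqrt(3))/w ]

Substitution gives 0/0. Multiply numerator and denominator by the conjugate √(3 + 6w) + √3.
The numerator becomes (3 + 6w) − 3 = 6w, so the expression simplifies to 6/(√(3 + 6w) + √3).
Letting w → 0 gives 6/(2√3) = √(3).

√(3)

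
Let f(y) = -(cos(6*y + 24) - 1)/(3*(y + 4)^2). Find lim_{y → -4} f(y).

Direct substitution gives 0/0.
Apply L'Hôpital: lim (-6*sin(6*y + 24))/(-6*y - 24), still 0/0.
After 2 applications of L'Hôpital's rule the quotient is (-36*cos(6*y + 24))/(-6); substituting y = -4 gives 6.

6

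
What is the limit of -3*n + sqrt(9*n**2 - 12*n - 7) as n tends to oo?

-2

This has the form ∞ − ∞. Multiply and divide by the conjugate √(9*n^2 - 12*n - 7) + 3n.
That gives (-12n - 7) / (√(9*n^2 - 12*n - 7) + 3n).
Divide numerator and denominator by n: the limit is -12/(2·3) = -2.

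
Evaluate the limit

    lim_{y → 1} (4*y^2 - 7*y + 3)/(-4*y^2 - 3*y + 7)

Direct substitution gives 0/0, so factor. Both numerator and denominator have (y - 1) as a factor.
After cancelling, the expression reduces to (4*y - 3)/(-4*y - 7).
Substituting y = 1 gives -1/11.

-1/11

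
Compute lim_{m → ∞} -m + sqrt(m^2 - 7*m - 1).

-7/2

An ∞ − ∞ form. Rationalising with the conjugate, the difference becomes (-7m - 1) / (√(m^2 - 7*m - 1) + m).
For large m the denominator behaves like 2·m, so the quotient tends to -7/2 = -7/2.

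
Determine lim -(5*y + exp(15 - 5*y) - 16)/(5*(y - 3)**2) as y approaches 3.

-5/2

Direct substitution gives 0/0.
Apply L'Hôpital: lim (5 - 5*e^(15 - 5*y))/(30 - 10*y), still 0/0.
After 2 applications of L'Hôpital's rule the quotient is (25*e^(15 - 5*y))/(-10); substituting y = 3 gives -5/2.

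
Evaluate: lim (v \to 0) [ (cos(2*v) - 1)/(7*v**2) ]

-2/7

Direct substitution gives 0/0.
Apply L'Hôpital: lim (-2*sin(2*v))/(14*v), still 0/0.
After 2 applications of L'Hôpital's rule the quotient is (-4*cos(2*v))/(14); substituting v = 0 gives -2/7.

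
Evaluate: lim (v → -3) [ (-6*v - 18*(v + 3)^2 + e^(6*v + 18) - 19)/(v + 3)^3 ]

Direct substitution gives 0/0.
Apply L'Hôpital: lim (-36*v + 6*e^(6*v + 18) - 114)/(3*(v + 3)^2), still 0/0.
Apply L'Hôpital: lim (36*e^(6*v + 18) - 36)/(6*v + 18), still 0/0.
After 3 applications of L'Hôpital's rule the quotient is (216*e^(6*v + 18))/(6); substituting v = -3 gives 36.

36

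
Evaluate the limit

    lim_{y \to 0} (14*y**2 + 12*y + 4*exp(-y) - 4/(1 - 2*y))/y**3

Substitution gives 0/0 (the numerator vanishes to order 3).
Expand each term to order y^3: the coefficient of y^3 in 4·e^(-y) is -2/3 and in -4·1/(1 - 2y) is -32.
Lower-order terms cancel with the polynomial part, so the numerator is (-98/3)·y^3 + o(y^3), and the limit is (-98/3)/(1) = -98/3.

-98/3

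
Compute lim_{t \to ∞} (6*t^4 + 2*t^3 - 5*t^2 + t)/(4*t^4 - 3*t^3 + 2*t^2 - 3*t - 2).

Numerator and denominator both have degree 4.
Dividing every term by t^4, all lower-order terms vanish and the limit is the ratio of leading coefficients, 6/(4) = 3/2.

3/2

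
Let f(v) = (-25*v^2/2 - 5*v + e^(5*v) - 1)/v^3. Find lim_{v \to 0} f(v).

Direct substitution gives 0/0.
Apply L'Hôpital: lim (-25*v + 5*e^(5*v) - 5)/(3*v^2), still 0/0.
Apply L'Hôpital: lim (25*e^(5*v) - 25)/(6*v), still 0/0.
After 3 applications of L'Hôpital's rule the quotient is (125*e^(5*v))/(6); substituting v = 0 gives 125/6.

125/6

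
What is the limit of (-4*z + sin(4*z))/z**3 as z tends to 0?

-32/3

Direct substitution gives 0/0.
Apply L'Hôpital: lim (4*cos(4*z) - 4)/(3*z^2), still 0/0.
Apply L'Hôpital: lim (-16*sin(4*z))/(6*z), still 0/0.
After 3 applications of L'Hôpital's rule the quotient is (-64*cos(4*z))/(6); substituting z = 0 gives -32/3.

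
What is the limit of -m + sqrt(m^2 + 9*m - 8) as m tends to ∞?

This has the form ∞ − ∞. Multiply and divide by the conjugate √(m^2 + 9*m - 8) + m.
That gives (9m - 8) / (√(m^2 + 9*m - 8) + m).
Divide numerator and denominator by m: the limit is 9/(2·1) = 9/2.

9/2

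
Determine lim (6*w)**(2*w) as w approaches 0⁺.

1

Base → 0⁺ and exponent → 0⁺: a 0^0 form.
Take logs: 2w·ln(6w). This is 0·(−∞); rewriting as ln(6w)/(1/(2w)) and applying L'Hôpital gives 0.
Hence the limit is e^0 = 1.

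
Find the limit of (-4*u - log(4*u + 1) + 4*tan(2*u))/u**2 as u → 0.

8

Substitution gives 0/0 (the numerator vanishes to order 2).
Expand each term to order u^2: the coefficient of u^2 in 4·tan(2u) is 0 and in −ln(1 + 4u) is 8.
Lower-order terms cancel with the polynomial part, so the numerator is (8)·u^2 + o(u^2), and the limit is (8)/(1) = 8.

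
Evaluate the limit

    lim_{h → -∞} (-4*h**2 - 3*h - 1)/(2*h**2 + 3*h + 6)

Numerator and denominator both have degree 2.
Dividing every term by h^2, all lower-order terms vanish and the limit is the ratio of leading coefficients, -4/(2) = -2.

-2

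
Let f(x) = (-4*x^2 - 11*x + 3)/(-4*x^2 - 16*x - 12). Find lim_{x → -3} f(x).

Since x = -3 makes numerator and denominator zero, (x + 3) divides both.
Cancelling it gives (1 - 4*x)/(-4*x - 4); now plug in x = -3 to get 13/8.

13/8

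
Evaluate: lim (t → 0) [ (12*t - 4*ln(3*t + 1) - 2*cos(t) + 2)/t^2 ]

19

Substitution gives 0/0; apply L'Hôpital's rule 2 times.
After differentiating numerator and denominator 2 times the quotient is (2*cos(t) + 36/(3*t + 1)^2)/(2); at t = 0 this is 19.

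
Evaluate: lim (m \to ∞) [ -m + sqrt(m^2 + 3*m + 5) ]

3/2

This has the form ∞ − ∞. Multiply and divide by the conjugate √(m^2 + 3*m + 5) + m.
That gives (3m + 5) / (√(m^2 + 3*m + 5) + m).
Divide numerator and denominator by m: the limit is 3/(2·1) = 3/2.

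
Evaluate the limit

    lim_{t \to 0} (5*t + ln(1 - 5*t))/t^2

-25/2

Direct substitution gives 0/0.
Apply L'Hôpital: lim (5 - 5/(1 - 5*t))/(2*t), still 0/0.
After 2 applications of L'Hôpital's rule the quotient is (-25/(1 - 5*t)^2)/(2); substituting t = 0 gives -25/2.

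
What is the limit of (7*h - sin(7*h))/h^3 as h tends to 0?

343/6

Direct substitution gives 0/0.
Apply L'Hôpital: lim (7 - 7*cos(7*h))/(3*h^2), still 0/0.
Apply L'Hôpital: lim (49*sin(7*h))/(6*h), still 0/0.
After 3 applications of L'Hôpital's rule the quotient is (343*cos(7*h))/(6); substituting h = 0 gives 343/6.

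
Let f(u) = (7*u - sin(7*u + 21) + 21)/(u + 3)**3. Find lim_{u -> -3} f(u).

343/6

Direct substitution gives 0/0.
Apply L'Hôpital: lim (7 - 7*cos(7*u + 21))/(3*(u + 3)^2), still 0/0.
Apply L'Hôpital: lim (49*sin(7*u + 21))/(6*u + 18), still 0/0.
After 3 applications of L'Hôpital's rule the quotient is (343*cos(7*u + 21))/(6); substituting u = -3 gives 343/6.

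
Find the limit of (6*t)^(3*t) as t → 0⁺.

Base → 0⁺ and exponent → 0⁺: a 0^0 form.
Take logs: 3t·ln(6t). This is 0·(−∞); rewriting as ln(6t)/(1/(3t)) and applying L'Hôpital gives 0.
Hence the limit is e^0 = 1.

1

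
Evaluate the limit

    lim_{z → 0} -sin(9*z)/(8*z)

Substitution gives 0/0.
Write it as (9/(-8))·sin(9z)/(9z); since sin(u)/u → 1, the limit is -9/8.

-9/8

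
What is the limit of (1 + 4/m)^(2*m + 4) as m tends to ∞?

e^(8)

Write it as [(1 + 4/m)^m]^(2) · (1 + 4/m)^(4). The bracketed term tends to e^(4) and the second factor to 1, so the limit is e^(8).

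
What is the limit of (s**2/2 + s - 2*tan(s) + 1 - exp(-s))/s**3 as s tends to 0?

Substitution gives 0/0 (the numerator vanishes to order 3).
Expand each term to order s^3: the coefficient of s^3 in −e^(-s) is 1/6 and in -2·tan(s) is -2/3.
Lower-order terms cancel with the polynomial part, so the numerator is (-1/2)·s^3 + o(s^3), and the limit is (-1/2)/(1) = -1/2.

-1/2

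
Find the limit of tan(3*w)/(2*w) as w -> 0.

3/2

Substitution gives 0/0.
Since tan(u)/u → 1 as u → 0, tan(3w)/(3w) → 1 and the limit is 3/2.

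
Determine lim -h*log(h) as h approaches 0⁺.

This is a 0·(−∞) form. Rewrite as -1·ln(h) / h^(−1) and apply L'Hôpital:
the derivative quotient is -1·(1/h) / (−1·h^(−2)) = (1/1)·h^1 → 0.

0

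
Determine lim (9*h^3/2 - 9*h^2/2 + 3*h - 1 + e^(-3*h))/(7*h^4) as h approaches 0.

Direct substitution gives 0/0.
Apply L'Hôpital: lim (27*h^2/2 - 9*h + 3 - 3*e^(-3*h))/(28*h^3), still 0/0.
Apply L'Hôpital: lim (27*h - 9 + 9*e^(-3*h))/(84*h^2), still 0/0.
Apply L'Hôpital: lim (27 - 27*e^(-3*h))/(168*h), still 0/0.
After 4 applications of L'Hôpital's rule the quotient is (81*e^(-3*h))/(168); substituting h = 0 gives 27/56.

27/56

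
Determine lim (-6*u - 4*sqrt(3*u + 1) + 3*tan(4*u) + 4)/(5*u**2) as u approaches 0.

Substitution gives 0/0; apply L'Hôpital's rule 2 times.
After differentiating numerator and denominator 2 times the quotient is (96*tan(4*u)/cos(4*u)^2 + 9/(3*u + 1)^(3/2))/(10); at u = 0 this is 9/10.

9/10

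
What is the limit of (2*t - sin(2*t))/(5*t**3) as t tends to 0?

4/15

Direct substitution gives 0/0.
Apply L'Hôpital: lim (2 - 2*cos(2*t))/(15*t^2), still 0/0.
Apply L'Hôpital: lim (4*sin(2*t))/(30*t), still 0/0.
After 3 applications of L'Hôpital's rule the quotient is (8*cos(2*t))/(30); substituting t = 0 gives 4/15.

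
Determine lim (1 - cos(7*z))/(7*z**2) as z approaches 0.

Substitution gives 0/0.
Use (1 − cos u)/u² → 1/2 with u = 7z: the limit is 7²/(2·7) = 7/2.

7/2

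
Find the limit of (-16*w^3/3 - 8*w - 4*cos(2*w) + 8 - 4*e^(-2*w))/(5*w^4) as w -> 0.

-16/15

Substitution gives 0/0; apply L'Hôpital's rule 4 times.
After differentiating numerator and denominator 4 times the quotient is (-64*cos(2*w) - 64*e^(-2*w))/(120); at w = 0 this is -16/15.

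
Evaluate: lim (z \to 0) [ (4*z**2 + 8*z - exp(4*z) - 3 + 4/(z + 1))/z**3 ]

Substitution gives 0/0; apply L'Hôpital's rule 3 times.
After differentiating numerator and denominator 3 times the quotient is (-64*e^(4*z) - 24/(z + 1)^4)/(6); at z = 0 this is -44/3.

-44/3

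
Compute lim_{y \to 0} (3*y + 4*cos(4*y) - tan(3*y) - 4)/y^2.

Substitution gives 0/0 (the numerator vanishes to order 2).
Expand each term to order y^2: the coefficient of y^2 in −tan(3y) is 0 and in 4·cos(4y) is -32.
Lower-order terms cancel with the polynomial part, so the numerator is (-32)·y^2 + o(y^2), and the limit is (-32)/(1) = -32.

-32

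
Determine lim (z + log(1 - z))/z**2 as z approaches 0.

-1/2

Direct substitution gives 0/0.
Apply L'Hôpital: lim (1 - 1/(1 - z))/(2*z), still 0/0.
After 2 applications of L'Hôpital's rule the quotient is (-1/(1 - z)^2)/(2); substituting z = 0 gives -1/2.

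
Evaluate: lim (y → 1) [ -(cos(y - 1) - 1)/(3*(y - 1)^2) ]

1/6

Direct substitution gives 0/0.
Apply L'Hôpital: lim (-sin(y - 1))/(6 - 6*y), still 0/0.
After 2 applications of L'Hôpital's rule the quotient is (-cos(y - 1))/(-6); substituting y = 1 gives 1/6.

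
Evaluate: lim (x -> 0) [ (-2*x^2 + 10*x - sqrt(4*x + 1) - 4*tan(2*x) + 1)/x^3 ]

Substitution gives 0/0; apply L'Hôpital's rule 3 times.
After differentiating numerator and denominator 3 times the quotient is (-128*tan(2*x)^2/cos(2*x)^2 - 64/cos(2*x)^4 - 24/(4*x + 1)^(5/2))/(6); at x = 0 this is -44/3.

-44/3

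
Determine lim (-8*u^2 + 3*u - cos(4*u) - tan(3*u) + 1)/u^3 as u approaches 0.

-9

Substitution gives 0/0; apply L'Hôpital's rule 3 times.
After differentiating numerator and denominator 3 times the quotient is (-64*sin(4*u) - 162*tan(3*u)^4 - 216*tan(3*u)^2 - 54)/(6); at u = 0 this is -9.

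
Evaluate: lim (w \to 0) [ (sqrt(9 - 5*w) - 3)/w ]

A 0/0 form; rationalise with √(9 - 5w) + √9. This collapses the numerator to -5w, leaving -5/(√(9 - 5w) + √9) → -5/(2√9) = -5/6.

-5/6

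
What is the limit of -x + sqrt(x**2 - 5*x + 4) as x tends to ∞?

-5/2

An ∞ − ∞ form. Rationalising with the conjugate, the difference becomes (-5x + 4) / (√(x^2 - 5*x + 4) + x).
For large x the denominator behaves like 2·x, so the quotient tends to -5/2 = -5/2.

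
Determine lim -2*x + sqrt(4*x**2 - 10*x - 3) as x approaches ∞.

This has the form ∞ − ∞. Multiply and divide by the conjugate √(4*x^2 - 10*x - 3) + 2x.
That gives (-10x - 3) / (√(4*x^2 - 10*x - 3) + 2x).
Divide numerator and denominator by x: the limit is -10/(2·2) = -5/2.

-5/2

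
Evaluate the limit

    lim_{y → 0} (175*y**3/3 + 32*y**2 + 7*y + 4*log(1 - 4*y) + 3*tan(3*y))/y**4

Substitution gives 0/0 (the numerator vanishes to order 4).
Expand each term to order y^4: the coefficient of y^4 in 3·tan(3y) is 0 and in 4·ln(1 - 4y) is -256.
Lower-order terms cancel with the polynomial part, so the numerator is (-256)·y^4 + o(y^4), and the limit is (-256)/(1) = -256.

-256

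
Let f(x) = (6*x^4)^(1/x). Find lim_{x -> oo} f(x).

1

Base → ∞ and exponent → 0: an ∞^0 form.
Take logs: (1/x)·ln(6·x^4) = (ln 6 + 4·ln x)/x → 0.
So the limit is e^0 = 1.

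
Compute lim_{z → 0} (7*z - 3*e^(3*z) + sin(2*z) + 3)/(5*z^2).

Substitution gives 0/0; apply L'Hôpital's rule 2 times.
After differentiating numerator and denominator 2 times the quotient is (-27*e^(3*z) - 4*sin(2*z))/(10); at z = 0 this is -27/10.

-27/10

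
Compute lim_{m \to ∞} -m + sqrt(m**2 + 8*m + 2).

4

An ∞ − ∞ form. Rationalising with the conjugate, the difference becomes (8m + 2) / (√(m^2 + 8*m + 2) + m).
For large m the denominator behaves like 2·m, so the quotient tends to 8/2 = 4.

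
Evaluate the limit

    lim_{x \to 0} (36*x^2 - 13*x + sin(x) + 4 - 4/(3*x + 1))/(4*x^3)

Substitution gives 0/0; apply L'Hôpital's rule 3 times.
After differentiating numerator and denominator 3 times the quotient is (-cos(x) + 648/(3*x + 1)^4)/(24); at x = 0 this is 647/24.

647/24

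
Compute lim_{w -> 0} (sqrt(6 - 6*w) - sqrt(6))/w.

Substitution gives 0/0. Multiply numerator and denominator by the conjugate √(6 - 6w) + √6.
The numerator becomes (6 - 6w) − 6 = -6w, so the expression simplifies to -6/(√(6 - 6w) + √6).
Letting w → 0 gives -6/(2√6) = -√(6)/2.

-√(6)/2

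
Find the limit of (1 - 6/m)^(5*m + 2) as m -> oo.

e^(-30)

Let L be the limit and take ln: ln L = lim (5m + 2)·ln(1 - 6/m) = lim (5m + 2)·(-6/m + O(1/m²)) = -30.
Hence L = e^(-30).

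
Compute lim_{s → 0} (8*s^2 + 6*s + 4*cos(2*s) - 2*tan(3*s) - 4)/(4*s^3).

-9/2

Substitution gives 0/0; apply L'Hôpital's rule 3 times.
After differentiating numerator and denominator 3 times the quotient is (32*sin(2*s) - 324*tan(3*s)^4 - 432*tan(3*s)^2 - 108)/(24); at s = 0 this is -9/2.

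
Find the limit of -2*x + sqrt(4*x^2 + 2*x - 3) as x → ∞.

1/2

This has the form ∞ − ∞. Multiply and divide by the conjugate √(4*x^2 + 2*x - 3) + 2x.
That gives (2x - 3) / (√(4*x^2 + 2*x - 3) + 2x).
Divide numerator and denominator by x: the limit is 2/(2·2) = 1/2.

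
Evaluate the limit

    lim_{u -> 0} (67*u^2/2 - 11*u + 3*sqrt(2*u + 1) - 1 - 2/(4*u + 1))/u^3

Substitution gives 0/0 (the numerator vanishes to order 3).
Expand each term to order u^3: the coefficient of u^3 in 3·√(1 + 2u) is 3/2 and in -2·1/(1 + 4u) is 128.
Lower-order terms cancel with the polynomial part, so the numerator is (259/2)·u^3 + o(u^3), and the limit is (259/2)/(1) = 259/2.

259/2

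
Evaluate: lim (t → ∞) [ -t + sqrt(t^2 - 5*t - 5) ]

An ∞ − ∞ form. Rationalising with the conjugate, the difference becomes (-5t - 5) / (√(t^2 - 5*t - 5) + t).
For large t the denominator behaves like 2·t, so the quotient tends to -5/2 = -5/2.

-5/2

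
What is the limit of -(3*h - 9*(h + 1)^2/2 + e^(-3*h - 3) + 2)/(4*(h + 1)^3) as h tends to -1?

Direct substitution gives 0/0.
Apply L'Hôpital: lim (-9*h - 3*e^(-3*h - 3) - 6)/(-12*(h + 1)^2), still 0/0.
Apply L'Hôpital: lim (9*e^(-3*h - 3) - 9)/(-24*h - 24), still 0/0.
After 3 applications of L'Hôpital's rule the quotient is (-27*e^(-3*h - 3))/(-24); substituting h = -1 gives 9/8.

9/8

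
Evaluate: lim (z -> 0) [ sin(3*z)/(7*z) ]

Substitution gives 0/0.
Write it as (3/7)·sin(3z)/(3z); since sin(u)/u → 1, the limit is 3/7.

3/7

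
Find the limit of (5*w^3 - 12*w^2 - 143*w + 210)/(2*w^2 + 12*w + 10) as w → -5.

Direct substitution gives 0/0, so factor. Both numerator and denominator have (w + 5) as a factor.
After cancelling, the expression reduces to (5*w^2 - 37*w + 42)/(2*w + 2).
Substituting w = -5 gives -44.

-44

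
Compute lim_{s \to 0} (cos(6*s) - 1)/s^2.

-18

Direct substitution gives 0/0.
Apply L'Hôpital: lim (-6*sin(6*s))/(2*s), still 0/0.
After 2 applications of L'Hôpital's rule the quotient is (-36*cos(6*s))/(2); substituting s = 0 gives -18.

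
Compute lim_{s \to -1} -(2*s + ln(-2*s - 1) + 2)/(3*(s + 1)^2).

Direct substitution gives 0/0.
Apply L'Hôpital: lim (2 - 2/(-2*s - 1))/(-6*s - 6), still 0/0.
After 2 applications of L'Hôpital's rule the quotient is (-4/(-2*s - 1)^2)/(-6); substituting s = -1 gives 2/3.

2/3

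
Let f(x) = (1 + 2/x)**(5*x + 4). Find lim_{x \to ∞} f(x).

Write it as [(1 + 2/x)^x]^(5) · (1 + 2/x)^(4). The bracketed term tends to e^(2) and the second factor to 1, so the limit is e^(10).

e^(10)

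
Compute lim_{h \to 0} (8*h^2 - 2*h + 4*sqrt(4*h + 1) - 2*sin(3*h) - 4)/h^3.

Substitution gives 0/0 (the numerator vanishes to order 3).
Expand each term to order h^3: the coefficient of h^3 in -2·sin(3h) is 9 and in 4·√(1 + 4h) is 16.
Lower-order terms cancel with the polynomial part, so the numerator is (25)·h^3 + o(h^3), and the limit is (25)/(1) = 25.

25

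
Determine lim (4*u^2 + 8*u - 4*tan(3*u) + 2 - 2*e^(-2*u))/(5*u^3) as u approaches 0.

Substitution gives 0/0 (the numerator vanishes to order 3).
Expand each term to order u^3: the coefficient of u^3 in -4·tan(3u) is -36 and in -2·e^(-2u) is 8/3.
Lower-order terms cancel with the polynomial part, so the numerator is (-100/3)·u^3 + o(u^3), and the limit is (-100/3)/(5) = -20/3.

-20/3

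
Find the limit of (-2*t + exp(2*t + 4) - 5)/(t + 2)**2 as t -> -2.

2

Direct substitution gives 0/0.
Apply L'Hôpital: lim (2*e^(2*t + 4) - 2)/(2*t + 4), still 0/0.
After 2 applications of L'Hôpital's rule the quotient is (4*e^(2*t + 4))/(2); substituting t = -2 gives 2.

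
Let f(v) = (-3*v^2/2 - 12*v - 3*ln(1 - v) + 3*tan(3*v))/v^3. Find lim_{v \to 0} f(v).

Substitution gives 0/0; apply L'Hôpital's rule 3 times.
After differentiating numerator and denominator 3 times the quotient is (6*(27*(v - 1)^3*(3*tan(3*v)^2 + 1)/cos(3*v)^2 - 1)/(v - 1)^3)/(6); at v = 0 this is 28.

28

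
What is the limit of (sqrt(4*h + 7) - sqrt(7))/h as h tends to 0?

Substitution gives 0/0. Multiply numerator and denominator by the conjugate √(7 + 4h) + √7.
The numerator becomes (7 + 4h) − 7 = 4h, so the expression simplifies to 4/(√(7 + 4h) + √7).
Letting h → 0 gives 4/(2√7) = 2*√(7)/7.

2*√(7)/7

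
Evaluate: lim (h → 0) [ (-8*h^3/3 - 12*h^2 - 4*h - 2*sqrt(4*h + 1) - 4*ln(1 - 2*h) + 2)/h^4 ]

36

Substitution gives 0/0 (the numerator vanishes to order 4).
Expand each term to order h^4: the coefficient of h^4 in -2·√(1 + 4h) is 20 and in -4·ln(1 - 2h) is 16.
Lower-order terms cancel with the polynomial part, so the numerator is (36)·h^4 + o(h^4), and the limit is (36)/(1) = 36.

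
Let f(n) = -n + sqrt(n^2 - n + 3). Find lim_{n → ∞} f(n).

-1/2

This has the form ∞ − ∞. Multiply and divide by the conjugate √(n^2 - n + 3) + n.
That gives (-n + 3) / (√(n^2 - n + 3) + n).
Divide numerator and denominator by n: the limit is -1/(2·1) = -1/2.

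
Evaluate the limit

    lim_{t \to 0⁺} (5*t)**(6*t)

Base → 0⁺ and exponent → 0⁺: a 0^0 form.
Take logs: 6t·ln(5t). This is 0·(−∞); rewriting as ln(5t)/(1/(6t)) and applying L'Hôpital gives 0.
Hence the limit is e^0 = 1.

1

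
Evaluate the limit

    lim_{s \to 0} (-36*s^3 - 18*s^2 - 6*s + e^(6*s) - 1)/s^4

Direct substitution gives 0/0.
Apply L'Hôpital: lim (-108*s^2 - 36*s + 6*e^(6*s) - 6)/(4*s^3), still 0/0.
Apply L'Hôpital: lim (-216*s + 36*e^(6*s) - 36)/(12*s^2), still 0/0.
Apply L'Hôpital: lim (216*e^(6*s) - 216)/(24*s), still 0/0.
After 4 applications of L'Hôpital's rule the quotient is (1296*e^(6*s))/(24); substituting s = 0 gives 54.

54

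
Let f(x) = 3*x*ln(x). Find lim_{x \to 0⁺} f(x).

This is a 0·(−∞) form. Rewrite as 3·ln(x) / x^(−1) and apply L'Hôpital:
the derivative quotient is 3·(1/x) / (−1·x^(−2)) = (-3/1)·x^1 → 0.

0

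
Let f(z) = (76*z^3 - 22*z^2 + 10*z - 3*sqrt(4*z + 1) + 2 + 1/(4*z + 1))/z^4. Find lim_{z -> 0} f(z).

286

Substitution gives 0/0; apply L'Hôpital's rule 4 times.
After differentiating numerator and denominator 4 times the quotient is (6144/(4*z + 1)^5 + 720/(4*z + 1)^(7/2))/(24); at z = 0 this is 286.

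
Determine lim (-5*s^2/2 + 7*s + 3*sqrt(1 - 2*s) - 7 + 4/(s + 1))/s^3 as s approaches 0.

-11/2

Substitution gives 0/0 (the numerator vanishes to order 3).
Expand each term to order s^3: the coefficient of s^3 in 4·1/(1 + s) is -4 and in 3·√(1 - 2s) is -3/2.
Lower-order terms cancel with the polynomial part, so the numerator is (-11/2)·s^3 + o(s^3), and the limit is (-11/2)/(1) = -11/2.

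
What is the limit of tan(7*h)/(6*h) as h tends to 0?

Substitution gives 0/0.
Since tan(u)/u → 1 as u → 0, tan(7h)/(7h) → 1 and the limit is 7/6.

7/6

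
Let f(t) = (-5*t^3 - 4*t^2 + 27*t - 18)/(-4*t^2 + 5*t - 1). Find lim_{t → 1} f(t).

-4/3

At t = 1 both the top and bottom vanish — a removable singularity. Factoring out (t - 1) from each leaves (-5*t^2 - 9*t + 18)/(1 - 4*t), which at t = 1 equals -4/3.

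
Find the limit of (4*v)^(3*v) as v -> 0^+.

1

Base → 0⁺ and exponent → 0⁺: a 0^0 form.
Take logs: 3v·ln(4v). This is 0·(−∞); rewriting as ln(4v)/(1/(3v)) and applying L'Hôpital gives 0.
Hence the limit is e^0 = 1.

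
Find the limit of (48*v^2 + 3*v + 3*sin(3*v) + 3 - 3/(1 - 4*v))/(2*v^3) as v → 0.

-411/4

Substitution gives 0/0 (the numerator vanishes to order 3).
Expand each term to order v^3: the coefficient of v^3 in -3·1/(1 - 4v) is -192 and in 3·sin(3v) is -27/2.
Lower-order terms cancel with the polynomial part, so the numerator is (-411/2)·v^3 + o(v^3), and the limit is (-411/2)/(2) = -411/4.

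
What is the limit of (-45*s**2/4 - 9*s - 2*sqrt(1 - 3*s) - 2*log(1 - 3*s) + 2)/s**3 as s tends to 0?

Substitution gives 0/0; apply L'Hôpital's rule 3 times.
After differentiating numerator and denominator 3 times the quotient is (108/(1 - 3*s)^3 - 81*(3*s - 1)^3/(4*(1 - 3*s)^(11/2)))/(6); at s = 0 this is 171/8.

171/8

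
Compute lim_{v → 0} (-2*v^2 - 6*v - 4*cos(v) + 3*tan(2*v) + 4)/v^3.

8

Substitution gives 0/0; apply L'Hôpital's rule 3 times.
After differentiating numerator and denominator 3 times the quotient is (-4*sin(v) + 144*tan(2*v)^4 + 192*tan(2*v)^2 + 48)/(6); at v = 0 this is 8.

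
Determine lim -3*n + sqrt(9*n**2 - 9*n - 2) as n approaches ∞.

-3/2

An ∞ − ∞ form. Rationalising with the conjugate, the difference becomes (-9n - 2) / (√(9*n^2 - 9*n - 2) + 3n).
For large n the denominator behaves like 2·3n, so the quotient tends to -9/6 = -3/2.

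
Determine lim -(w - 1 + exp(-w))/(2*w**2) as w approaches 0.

-1/4

Direct substitution gives 0/0.
Apply L'Hôpital: lim (1 - e^(-w))/(-4*w), still 0/0.
After 2 applications of L'Hôpital's rule the quotient is (e^(-w))/(-4); substituting w = 0 gives -1/4.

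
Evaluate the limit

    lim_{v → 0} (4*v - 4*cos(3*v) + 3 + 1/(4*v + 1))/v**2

34

Substitution gives 0/0; apply L'Hôpital's rule 2 times.
After differentiating numerator and denominator 2 times the quotient is (36*cos(3*v) + 32/(4*v + 1)^3)/(2); at v = 0 this is 34.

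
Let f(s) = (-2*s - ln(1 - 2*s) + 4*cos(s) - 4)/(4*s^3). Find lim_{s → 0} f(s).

Substitution gives 0/0 (the numerator vanishes to order 3).
Expand each term to order s^3: the coefficient of s^3 in −ln(1 - 2s) is 8/3 and in 4·cos(s) is 0.
Lower-order terms cancel with the polynomial part, so the numerator is (8/3)·s^3 + o(s^3), and the limit is (8/3)/(4) = 2/3.

2/3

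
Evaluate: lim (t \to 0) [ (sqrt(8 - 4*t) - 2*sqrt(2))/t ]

-√(2)/2

A 0/0 form; rationalise with √(8 - 4t) + √8. This collapses the numerator to -4t, leaving -4/(√(8 - 4t) + √8) → -4/(2√8) = -√(2)/2.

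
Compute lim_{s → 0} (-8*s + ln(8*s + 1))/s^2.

-32

Direct substitution gives 0/0.
Apply L'Hôpital: lim (-8 + 8/(8*s + 1))/(2*s), still 0/0.
After 2 applications of L'Hôpital's rule the quotient is (-64/(8*s + 1)^2)/(2); substituting s = 0 gives -32.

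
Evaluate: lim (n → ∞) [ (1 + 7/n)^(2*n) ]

e^(14)

Write it as [(1 + 7/n)^n]^(2) · (1 + 7/n)^(0). The bracketed term tends to e^(7) and the second factor to 1, so the limit is e^(14).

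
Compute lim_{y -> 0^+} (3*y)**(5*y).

Base → 0⁺ and exponent → 0⁺: a 0^0 form.
Take logs: 5y·ln(3y). This is 0·(−∞); rewriting as ln(3y)/(1/(5y)) and applying L'Hôpital gives 0.
Hence the limit is e^0 = 1.

1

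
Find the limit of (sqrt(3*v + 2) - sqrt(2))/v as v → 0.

3*√(2)/4

Substitution gives 0/0. Multiply numerator and denominator by the conjugate √(2 + 3v) + √2.
The numerator becomes (2 + 3v) − 2 = 3v, so the expression simplifies to 3/(√(2 + 3v) + √2).
Letting v → 0 gives 3/(2√2) = 3*√(2)/4.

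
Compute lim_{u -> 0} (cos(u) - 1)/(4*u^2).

-1/8

Direct substitution gives 0/0.
Apply L'Hôpital: lim (-sin(u))/(8*u), still 0/0.
After 2 applications of L'Hôpital's rule the quotient is (-cos(u))/(8); substituting u = 0 gives -1/8.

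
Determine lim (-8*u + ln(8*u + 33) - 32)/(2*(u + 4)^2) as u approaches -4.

Direct substitution gives 0/0.
Apply L'Hôpital: lim (-8 + 8/(8*u + 33))/(4*u + 16), still 0/0.
After 2 applications of L'Hôpital's rule the quotient is (-64/(8*u + 33)^2)/(4); substituting u = -4 gives -16.

-16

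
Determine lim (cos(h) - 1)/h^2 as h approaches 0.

Direct substitution gives 0/0.
Apply L'Hôpital: lim (-sin(h))/(2*h), still 0/0.
After 2 applications of L'Hôpital's rule the quotient is (-cos(h))/(2); substituting h = 0 gives -1/2.

-1/2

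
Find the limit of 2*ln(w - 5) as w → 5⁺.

-∞

As w → 5⁺, w - 5 → 0⁺ and ln(w - 5) → −∞.
Multiplying by 2 gives -∞.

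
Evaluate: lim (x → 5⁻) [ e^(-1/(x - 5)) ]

∞

As x → 5⁻, -1/(x - 5) → +∞, so e^(-1/(x - 5)) → ∞.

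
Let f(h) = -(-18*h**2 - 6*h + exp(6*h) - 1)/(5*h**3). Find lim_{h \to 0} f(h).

Direct substitution gives 0/0.
Apply L'Hôpital: lim (-36*h + 6*e^(6*h) - 6)/(-15*h^2), still 0/0.
Apply L'Hôpital: lim (36*e^(6*h) - 36)/(-30*h), still 0/0.
After 3 applications of L'Hôpital's rule the quotient is (216*e^(6*h))/(-30); substituting h = 0 gives -36/5.

-36/5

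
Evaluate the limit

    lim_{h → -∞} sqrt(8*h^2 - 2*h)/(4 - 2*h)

√(2)

For large |h|, √(8*h^2 - 2*h) ≈ √8·|h| and the denominator ≈ -2h.
Since h → −∞, |h| = −h, giving −√8/(-2) = √(2).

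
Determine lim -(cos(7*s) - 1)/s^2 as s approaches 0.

Direct substitution gives 0/0.
Apply L'Hôpital: lim (-7*sin(7*s))/(-2*s), still 0/0.
After 2 applications of L'Hôpital's rule the quotient is (-49*cos(7*s))/(-2); substituting s = 0 gives 49/2.

49/2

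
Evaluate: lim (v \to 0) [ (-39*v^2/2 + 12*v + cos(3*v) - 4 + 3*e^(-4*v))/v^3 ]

Substitution gives 0/0 (the numerator vanishes to order 3).
Expand each term to order v^3: the coefficient of v^3 in 3·e^(-4v) is -32 and in cos(3v) is 0.
Lower-order terms cancel with the polynomial part, so the numerator is (-32)·v^3 + o(v^3), and the limit is (-32)/(1) = -32.

-32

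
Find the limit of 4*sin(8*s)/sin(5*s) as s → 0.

Substitution gives 0/0.
Divide numerator and denominator by s: sin(8s)/s → 8 and sin(5s)/s → 5, so the limit is 4·8/5 = 32/5.

32/5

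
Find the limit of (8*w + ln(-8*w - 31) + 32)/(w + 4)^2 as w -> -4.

Direct substitution gives 0/0.
Apply L'Hôpital: lim (8 - 8/(-8*w - 31))/(2*w + 8), still 0/0.
After 2 applications of L'Hôpital's rule the quotient is (-64/(-8*w - 31)^2)/(2); substituting w = -4 gives -32.

-32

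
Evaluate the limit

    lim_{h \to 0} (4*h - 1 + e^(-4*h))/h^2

8

Direct substitution gives 0/0.
Apply L'Hôpital: lim (4 - 4*e^(-4*h))/(2*h), still 0/0.
After 2 applications of L'Hôpital's rule the quotient is (16*e^(-4*h))/(2); substituting h = 0 gives 8.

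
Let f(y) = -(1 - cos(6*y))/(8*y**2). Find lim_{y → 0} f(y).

Substitution gives 0/0.
Use (1 − cos u)/u² → 1/2 with u = 6y: the limit is 6²/(2·(-8)) = -9/4.

-9/4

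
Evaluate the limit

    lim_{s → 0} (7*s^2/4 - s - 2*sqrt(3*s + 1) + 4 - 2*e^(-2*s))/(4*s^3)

Substitution gives 0/0 (the numerator vanishes to order 3).
Expand each term to order s^3: the coefficient of s^3 in -2·√(1 + 3s) is -27/8 and in -2·e^(-2s) is 8/3.
Lower-order terms cancel with the polynomial part, so the numerator is (-17/24)·s^3 + o(s^3), and the limit is (-17/24)/(4) = -17/96.

-17/96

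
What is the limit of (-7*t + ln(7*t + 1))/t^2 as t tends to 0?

-49/2

Direct substitution gives 0/0.
Apply L'Hôpital: lim (-7 + 7/(7*t + 1))/(2*t), still 0/0.
After 2 applications of L'Hôpital's rule the quotient is (-49/(7*t + 1)^2)/(2); substituting t = 0 gives -49/2.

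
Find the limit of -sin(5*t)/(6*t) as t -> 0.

-5/6

Substitution gives 0/0.
Write it as (5/(-6))·sin(5t)/(5t); since sin(u)/u → 1, the limit is -5/6.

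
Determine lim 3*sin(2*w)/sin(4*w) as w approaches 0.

Substitution gives 0/0.
Divide numerator and denominator by w: sin(2w)/w → 2 and sin(4w)/w → 4, so the limit is 3·2/4 = 3/2.

3/2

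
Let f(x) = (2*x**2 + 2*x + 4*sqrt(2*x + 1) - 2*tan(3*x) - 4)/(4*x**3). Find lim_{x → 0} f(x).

-4

Substitution gives 0/0 (the numerator vanishes to order 3).
Expand each term to order x^3: the coefficient of x^3 in -2·tan(3x) is -18 and in 4·√(1 + 2x) is 2.
Lower-order terms cancel with the polynomial part, so the numerator is (-16)·x^3 + o(x^3), and the limit is (-16)/(4) = -4.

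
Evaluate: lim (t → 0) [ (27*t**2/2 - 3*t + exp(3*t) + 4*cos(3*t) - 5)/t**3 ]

Substitution gives 0/0; apply L'Hôpital's rule 3 times.
After differentiating numerator and denominator 3 times the quotient is (27*e^(3*t) + 108*sin(3*t))/(6); at t = 0 this is 9/2.

9/2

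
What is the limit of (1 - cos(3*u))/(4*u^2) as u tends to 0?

Substitution gives 0/0.
Use (1 − cos θ)/θ² → 1/2 with θ = 3u: the limit is 3²/(2·4) = 9/8.

9/8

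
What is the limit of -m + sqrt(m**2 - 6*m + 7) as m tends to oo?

An ∞ − ∞ form. Rationalising with the conjugate, the difference becomes (-6m + 7) / (√(m^2 - 6*m + 7) + m).
For large m the denominator behaves like 2·m, so the quotient tends to -6/2 = -3.

-3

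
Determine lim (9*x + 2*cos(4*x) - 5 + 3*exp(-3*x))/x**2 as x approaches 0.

Substitution gives 0/0 (the numerator vanishes to order 2).
Expand each term to order x^2: the coefficient of x^2 in 2·cos(4x) is -16 and in 3·e^(-3x) is 27/2.
Lower-order terms cancel with the polynomial part, so the numerator is (-5/2)·x^2 + o(x^2), and the limit is (-5/2)/(1) = -5/2.

-5/2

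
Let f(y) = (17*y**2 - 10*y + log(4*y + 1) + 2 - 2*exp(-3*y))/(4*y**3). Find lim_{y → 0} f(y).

Substitution gives 0/0; apply L'Hôpital's rule 3 times.
After differentiating numerator and denominator 3 times the quotient is (54*e^(-3*y) + 128/(4*y + 1)^3)/(24); at y = 0 this is 91/12.

91/12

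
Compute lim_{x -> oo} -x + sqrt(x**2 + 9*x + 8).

9/2

This has the form ∞ − ∞. Multiply and divide by the conjugate √(x^2 + 9*x + 8) + x.
That gives (9x + 8) / (√(x^2 + 9*x + 8) + x).
Divide numerator and denominator by x: the limit is 9/(2·1) = 9/2.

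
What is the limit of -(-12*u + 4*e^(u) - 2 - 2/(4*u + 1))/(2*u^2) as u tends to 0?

15

Substitution gives 0/0 (the numerator vanishes to order 2).
Expand each term to order u^2: the coefficient of u^2 in -2·1/(1 + 4u) is -32 and in 4·e^(u) is 2.
Lower-order terms cancel with the polynomial part, so the numerator is (-30)·u^2 + o(u^2), and the limit is (-30)/(-2) = 15.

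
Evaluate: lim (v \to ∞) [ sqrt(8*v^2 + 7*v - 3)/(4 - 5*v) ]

-2*√(2)/5

For large |v|, √(8*v^2 + 7*v - 3) ≈ √8·|v| and the denominator ≈ -5v.
Since v → +∞, |v| = v, giving √8/(-5) = -2*√(2)/5.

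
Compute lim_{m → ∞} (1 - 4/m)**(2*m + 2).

Write it as [(1 - 4/m)^m]^(2) · (1 - 4/m)^(2). The bracketed term tends to e^(-4) and the second factor to 1, so the limit is e^(-8).

e^(-8)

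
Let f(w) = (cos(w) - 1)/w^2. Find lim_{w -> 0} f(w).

-1/2

Direct substitution gives 0/0.
Apply L'Hôpital: lim (-sin(w))/(2*w), still 0/0.
After 2 applications of L'Hôpital's rule the quotient is (-cos(w))/(2); substituting w = 0 gives -1/2.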